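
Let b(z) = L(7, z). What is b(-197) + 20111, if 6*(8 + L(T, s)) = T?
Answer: 120625/6 ≈ 20104.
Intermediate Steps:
L(T, s) = -8 + T/6
b(z) = -41/6 (b(z) = -8 + (⅙)*7 = -8 + 7/6 = -41/6)
b(-197) + 20111 = -41/6 + 20111 = 120625/6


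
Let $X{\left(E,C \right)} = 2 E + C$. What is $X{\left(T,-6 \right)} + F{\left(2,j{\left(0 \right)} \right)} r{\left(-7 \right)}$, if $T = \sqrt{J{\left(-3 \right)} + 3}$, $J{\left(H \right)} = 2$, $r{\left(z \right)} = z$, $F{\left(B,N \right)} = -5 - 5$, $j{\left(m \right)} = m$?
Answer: $64 + 2 \sqrt{5} \approx 68.472$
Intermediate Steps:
$F{\left(B,N \right)} = -10$ ($F{\left(B,N \right)} = -5 - 5 = -10$)
$T = \sqrt{5}$ ($T = \sqrt{2 + 3} = \sqrt{5} \approx 2.2361$)
$X{\left(E,C \right)} = C + 2 E$
$X{\left(T,-6 \right)} + F{\left(2,j{\left(0 \right)} \right)} r{\left(-7 \right)} = \left(-6 + 2 \sqrt{5}\right) - -70 = \left(-6 + 2 \sqrt{5}\right) + 70 = 64 + 2 \sqrt{5}$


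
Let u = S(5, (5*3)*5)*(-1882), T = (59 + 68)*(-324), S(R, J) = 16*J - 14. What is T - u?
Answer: 2190904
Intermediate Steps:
S(R, J) = -14 + 16*J
T = -41148 (T = 127*(-324) = -41148)
u = -2232052 (u = (-14 + 16*((5*3)*5))*(-1882) = (-14 + 16*(15*5))*(-1882) = (-14 + 16*75)*(-1882) = (-14 + 1200)*(-1882) = 1186*(-1882) = -2232052)
T - u = -41148 - 1*(-2232052) = -41148 + 2232052 = 2190904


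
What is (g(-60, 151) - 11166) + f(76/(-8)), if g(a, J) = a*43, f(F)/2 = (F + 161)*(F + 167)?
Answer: 67953/2 ≈ 33977.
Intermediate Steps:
f(F) = 2*(161 + F)*(167 + F) (f(F) = 2*((F + 161)*(F + 167)) = 2*((161 + F)*(167 + F)) = 2*(161 + F)*(167 + F))
g(a, J) = 43*a
(g(-60, 151) - 11166) + f(76/(-8)) = (43*(-60) - 11166) + (53774 + 2*(76/(-8))**2 + 656*(76/(-8))) = (-2580 - 11166) + (53774 + 2*(76*(-1/8))**2 + 656*(76*(-1/8))) = -13746 + (53774 + 2*(-19/2)**2 + 656*(-19/2)) = -13746 + (53774 + 2*(361/4) - 6232) = -13746 + (53774 + 361/2 - 6232) = -13746 + 95445/2 = 67953/2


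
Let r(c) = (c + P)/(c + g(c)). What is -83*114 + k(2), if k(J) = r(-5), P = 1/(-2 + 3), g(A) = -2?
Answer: -66230/7 ≈ -9461.4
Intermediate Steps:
P = 1 (P = 1/1 = 1)
r(c) = (1 + c)/(-2 + c) (r(c) = (c + 1)/(c - 2) = (1 + c)/(-2 + c))
k(J) = 4/7 (k(J) = (1 - 5)/(-2 - 5) = -4/(-7) = -⅐*(-4) = 4/7)
-83*114 + k(2) = -83*114 + 4/7 = -9462 + 4/7 = -66230/7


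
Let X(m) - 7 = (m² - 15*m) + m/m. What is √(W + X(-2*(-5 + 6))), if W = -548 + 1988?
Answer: √1482 ≈ 38.497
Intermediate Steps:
W = 1440
X(m) = 8 + m² - 15*m (X(m) = 7 + ((m² - 15*m) + m/m) = 7 + ((m² - 15*m) + 1) = 7 + (1 + m² - 15*m) = 8 + m² - 15*m)
√(W + X(-2*(-5 + 6))) = √(1440 + (8 + (-2*(-5 + 6))² - (-30)*(-5 + 6))) = √(1440 + (8 + (-2*1)² - (-30))) = √(1440 + (8 + (-2)² - 15*(-2))) = √(1440 + (8 + 4 + 30)) = √(1440 + 42) = √1482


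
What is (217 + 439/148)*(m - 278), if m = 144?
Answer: -2181185/74 ≈ -29475.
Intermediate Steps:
(217 + 439/148)*(m - 278) = (217 + 439/148)*(144 - 278) = (217 + 439*(1/148))*(-134) = (217 + 439/148)*(-134) = (32555/148)*(-134) = -2181185/74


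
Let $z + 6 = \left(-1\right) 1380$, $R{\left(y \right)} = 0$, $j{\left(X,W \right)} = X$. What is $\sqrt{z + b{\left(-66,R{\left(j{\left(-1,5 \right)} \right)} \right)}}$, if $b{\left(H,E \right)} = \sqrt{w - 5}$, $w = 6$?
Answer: $i \sqrt{1385} \approx 37.216 i$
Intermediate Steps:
$b{\left(H,E \right)} = 1$ ($b{\left(H,E \right)} = \sqrt{6 - 5} = \sqrt{1} = 1$)
$z = -1386$ ($z = -6 - 1380 = -1386$)
$\sqrt{z + b{\left(-66,R{\left(j{\left(-1,5 \right)} \right)} \right)}} = \sqrt{-1386 + 1} = \sqrt{-1385} = i \sqrt{1385}$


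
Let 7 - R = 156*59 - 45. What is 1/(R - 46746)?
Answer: -1/55898 ≈ -1.7890e-5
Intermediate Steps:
R = -9152 (R = 7 - (156*59 - 45) = 7 - (9204 - 45) = 7 - 1*9159 = 7 - 9159 = -9152)
1/(R - 46746) = 1/(-9152 - 46746) = 1/(-55898) = -1/55898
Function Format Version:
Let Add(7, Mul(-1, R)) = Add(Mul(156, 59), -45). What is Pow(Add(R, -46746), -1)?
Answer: Rational(-1, 55898) ≈ -1.7890e-5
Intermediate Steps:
R = -9152 (R = Add(7, Mul(-1, Add(Mul(156, 59), -45))) = Add(7, Mul(-1, Add(9204, -45))) = Add(7, Mul(-1, 9159)) = Add(7, -9159) = -9152)
Pow(Add(R, -46746), -1) = Pow(Add(-9152, -46746), -1) = Pow(-55898, -1) = Rational(-1, 55898)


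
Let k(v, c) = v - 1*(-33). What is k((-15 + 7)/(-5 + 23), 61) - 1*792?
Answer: -6835/9 ≈ -759.44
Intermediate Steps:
k(v, c) = 33 + v (k(v, c) = v + 33 = 33 + v)
k((-15 + 7)/(-5 + 23), 61) - 1*792 = (33 + (-15 + 7)/(-5 + 23)) - 1*792 = (33 - 8/18) - 792 = (33 - 8*1/18) - 792 = (33 - 4/9) - 792 = 293/9 - 792 = -6835/9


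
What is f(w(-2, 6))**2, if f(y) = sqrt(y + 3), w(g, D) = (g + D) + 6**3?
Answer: 223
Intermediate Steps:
w(g, D) = 216 + D + g (w(g, D) = (D + g) + 216 = 216 + D + g)
f(y) = sqrt(3 + y)
f(w(-2, 6))**2 = (sqrt(3 + (216 + 6 - 2)))**2 = (sqrt(3 + 220))**2 = (sqrt(223))**2 = 223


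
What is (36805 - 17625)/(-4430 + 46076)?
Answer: 9590/20823 ≈ 0.46055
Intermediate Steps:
(36805 - 17625)/(-4430 + 46076) = 19180/41646 = 19180*(1/41646) = 9590/20823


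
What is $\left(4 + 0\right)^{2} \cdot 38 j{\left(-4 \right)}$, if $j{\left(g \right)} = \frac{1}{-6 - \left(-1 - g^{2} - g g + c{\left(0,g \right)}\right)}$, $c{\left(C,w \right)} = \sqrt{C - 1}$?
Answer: $\frac{8208}{365} + \frac{304 i}{365} \approx 22.488 + 0.83288 i$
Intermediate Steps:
$c{\left(C,w \right)} = \sqrt{-1 + C}$
$j{\left(g \right)} = \frac{1}{-5 - i + 2 g^{2}}$ ($j{\left(g \right)} = \frac{1}{-6 + \left(\left(g^{2} + g g\right) + \left(1 - \sqrt{-1 + 0}\right)\right)} = \frac{1}{-6 + \left(\left(g^{2} + g^{2}\right) + \left(1 - \sqrt{-1}\right)\right)} = \frac{1}{-6 + \left(2 g^{2} + \left(1 - i\right)\right)} = \frac{1}{-6 + \left(1 - i + 2 g^{2}\right)} = \frac{1}{-5 - i + 2 g^{2}}$)
$\left(4 + 0\right)^{2} \cdot 38 j{\left(-4 \right)} = \frac{\left(4 + 0\right)^{2} \cdot 38}{-5 - i + 2 \left(-4\right)^{2}} = \frac{4^{2} \cdot 38}{-5 - i + 2 \cdot 16} = \frac{16 \cdot 38}{-5 - i + 32} = \frac{608}{27 - i} = 608 \frac{27 + i}{730} = \frac{304 \left(27 + i\right)}{365}$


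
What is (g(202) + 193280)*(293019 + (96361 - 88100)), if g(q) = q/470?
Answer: 2736881810656/47 ≈ 5.8232e+10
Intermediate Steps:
g(q) = q/470 (g(q) = q*(1/470) = q/470)
(g(202) + 193280)*(293019 + (96361 - 88100)) = ((1/470)*202 + 193280)*(293019 + (96361 - 88100)) = (101/235 + 193280)*(293019 + 8261) = (45420901/235)*301280 = 2736881810656/47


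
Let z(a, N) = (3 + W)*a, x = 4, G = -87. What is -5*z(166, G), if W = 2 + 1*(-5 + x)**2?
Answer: -4980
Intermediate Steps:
W = 3 (W = 2 + 1*(-5 + 4)**2 = 2 + 1*(-1)**2 = 2 + 1*1 = 2 + 1 = 3)
z(a, N) = 6*a (z(a, N) = (3 + 3)*a = 6*a)
-5*z(166, G) = -30*166 = -5*996 = -4980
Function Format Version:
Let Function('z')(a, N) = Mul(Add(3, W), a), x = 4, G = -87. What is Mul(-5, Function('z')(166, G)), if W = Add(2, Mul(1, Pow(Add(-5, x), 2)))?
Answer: -4980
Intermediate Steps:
W = 3 (W = Add(2, Mul(1, Pow(Add(-5, 4), 2))) = Add(2, Mul(1, Pow(-1, 2))) = Add(2, Mul(1, 1)) = Add(2, 1) = 3)
Function('z')(a, N) = Mul(6, a) (Function('z')(a, N) = Mul(Add(3, 3), a) = Mul(6, a))
Mul(-5, Function('z')(166, G)) = Mul(-5, Mul(6, 166)) = Mul(-5, 996) = -4980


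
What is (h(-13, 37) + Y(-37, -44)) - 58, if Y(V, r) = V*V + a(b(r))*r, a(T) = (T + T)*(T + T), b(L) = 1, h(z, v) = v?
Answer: 1172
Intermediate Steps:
a(T) = 4*T² (a(T) = (2*T)*(2*T) = 4*T²)
Y(V, r) = V² + 4*r (Y(V, r) = V*V + (4*1²)*r = V² + (4*1)*r = V² + 4*r)
(h(-13, 37) + Y(-37, -44)) - 58 = (37 + ((-37)² + 4*(-44))) - 58 = (37 + (1369 - 176)) - 58 = (37 + 1193) - 58 = 1230 - 58 = 1172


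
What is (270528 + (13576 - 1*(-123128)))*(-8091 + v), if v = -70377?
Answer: -31954680576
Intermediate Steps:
(270528 + (13576 - 1*(-123128)))*(-8091 + v) = (270528 + (13576 - 1*(-123128)))*(-8091 - 70377) = (270528 + (13576 + 123128))*(-78468) = (270528 + 136704)*(-78468) = 407232*(-78468) = -31954680576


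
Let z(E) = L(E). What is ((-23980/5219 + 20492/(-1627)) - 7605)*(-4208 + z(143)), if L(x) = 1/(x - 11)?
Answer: 35950379899365715/1120853316 ≈ 3.2074e+7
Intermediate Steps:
L(x) = 1/(-11 + x)
z(E) = 1/(-11 + E)
((-23980/5219 + 20492/(-1627)) - 7605)*(-4208 + z(143)) = ((-23980/5219 + 20492/(-1627)) - 7605)*(-4208 + 1/(-11 + 143)) = ((-23980*1/5219 + 20492*(-1/1627)) - 7605)*(-4208 + 1/132) = ((-23980/5219 - 20492/1627) - 7605)*(-4208 + 1/132) = (-145963208/8491313 - 7605)*(-555455/132) = -64722398573/8491313*(-555455/132) = 35950379899365715/1120853316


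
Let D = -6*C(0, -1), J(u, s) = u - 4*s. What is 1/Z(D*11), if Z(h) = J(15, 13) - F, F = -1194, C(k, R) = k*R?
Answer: 1/1157 ≈ 0.00086430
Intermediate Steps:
C(k, R) = R*k
D = 0 (D = -(-6)*0 = -6*0 = 0)
Z(h) = 1157 (Z(h) = (15 - 4*13) - 1*(-1194) = (15 - 52) + 1194 = -37 + 1194 = 1157)
1/Z(D*11) = 1/1157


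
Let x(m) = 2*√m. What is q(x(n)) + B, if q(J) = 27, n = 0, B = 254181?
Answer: 254208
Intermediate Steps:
q(x(n)) + B = 27 + 254181 = 254208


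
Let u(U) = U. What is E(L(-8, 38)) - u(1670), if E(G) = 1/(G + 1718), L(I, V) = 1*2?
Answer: -2872399/1720 ≈ -1670.0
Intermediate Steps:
L(I, V) = 2
E(G) = 1/(1718 + G)
E(L(-8, 38)) - u(1670) = 1/(1718 + 2) - 1*1670 = 1/1720 - 1670 = -2872399/1720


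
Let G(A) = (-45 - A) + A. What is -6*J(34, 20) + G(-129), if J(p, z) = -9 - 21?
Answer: 135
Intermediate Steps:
J(p, z) = -30
G(A) = -45
-6*J(34, 20) + G(-129) = -6*(-30) - 45 = 180 - 45 = 135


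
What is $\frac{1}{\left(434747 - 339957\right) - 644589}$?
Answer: $- \frac{1}{549799} \approx -1.8188 \cdot 10^{-6}$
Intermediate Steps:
$\frac{1}{\left(434747 - 339957\right) - 644589} = \frac{1}{94790 - 644589} = \frac{1}{-549799} = - \frac{1}{549799}$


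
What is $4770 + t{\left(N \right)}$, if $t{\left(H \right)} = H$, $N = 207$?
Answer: $4977$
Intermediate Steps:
$4770 + t{\left(N \right)} = 4770 + 207 = 4977$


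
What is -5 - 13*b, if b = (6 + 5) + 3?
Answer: -187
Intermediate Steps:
b = 14 (b = 11 + 3 = 14)
-5 - 13*b = -5 - 13*14 = -5 - 182 = -187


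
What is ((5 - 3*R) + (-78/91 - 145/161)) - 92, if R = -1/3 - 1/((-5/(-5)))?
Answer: -13646/161 ≈ -84.758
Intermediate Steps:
R = -4/3 (R = -1*⅓ - 1/((-5*(-⅕))) = -⅓ - 1/1 = -⅓ - 1*1 = -⅓ - 1 = -4/3 ≈ -1.3333)
((5 - 3*R) + (-78/91 - 145/161)) - 92 = ((5 - 3*(-4/3)) + (-78/91 - 145/161)) - 92 = ((5 + 4) + (-78*1/91 - 145*1/161)) - 92 = (9 + (-6/7 - 145/161)) - 92 = (9 - 283/161) - 92 = 1166/161 - 92 = -13646/161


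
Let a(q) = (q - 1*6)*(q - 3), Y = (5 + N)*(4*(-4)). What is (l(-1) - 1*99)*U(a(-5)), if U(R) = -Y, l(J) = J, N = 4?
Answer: -14400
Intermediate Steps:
Y = -144 (Y = (5 + 4)*(4*(-4)) = 9*(-16) = -144)
a(q) = (-6 + q)*(-3 + q) (a(q) = (q - 6)*(-3 + q) = (-6 + q)*(-3 + q))
U(R) = 144 (U(R) = -1*(-144) = 144)
(l(-1) - 1*99)*U(a(-5)) = (-1 - 1*99)*144 = (-1 - 99)*144 = -100*144 = -14400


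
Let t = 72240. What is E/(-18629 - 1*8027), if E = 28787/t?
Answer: -28787/1925629440 ≈ -1.4949e-5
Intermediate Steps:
E = 28787/72240 ≈ 0.39849
E/(-18629 - 1*8027) = 28787/(72240*(-18629 - 1*8027)) = 28787/(72240*(-18629 - 8027)) = (28787/72240)/(-26656) = (28787/72240)*(-1/26656) = -28787/1925629440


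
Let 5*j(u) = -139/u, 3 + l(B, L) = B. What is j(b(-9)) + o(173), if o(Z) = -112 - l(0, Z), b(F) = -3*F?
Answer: -14854/135 ≈ -110.03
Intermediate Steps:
l(B, L) = -3 + B
j(u) = -139/(5*u) (j(u) = (-139/u)/5 = -139/(5*u))
o(Z) = -109 (o(Z) = -112 - (-3 + 0) = -112 - 1*(-3) = -112 + 3 = -109)
j(b(-9)) + o(173) = -139/(5*((-3*(-9)))) - 109 = -139/5/27 - 109 = -139/5*1/27 - 109 = -139/135 - 109 = -14854/135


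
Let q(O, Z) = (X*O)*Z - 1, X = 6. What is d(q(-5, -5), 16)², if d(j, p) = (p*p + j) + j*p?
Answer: 7778521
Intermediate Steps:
q(O, Z) = -1 + 6*O*Z (q(O, Z) = (6*O)*Z - 1 = 6*O*Z - 1 = -1 + 6*O*Z)
d(j, p) = j + p² + j*p (d(j, p) = (p² + j) + j*p = (j + p²) + j*p = j + p² + j*p)
d(q(-5, -5), 16)² = ((-1 + 6*(-5)*(-5)) + 16² + (-1 + 6*(-5)*(-5))*16)² = ((-1 + 150) + 256 + (-1 + 150)*16)² = (149 + 256 + 149*16)² = (149 + 256 + 2384)² = 2789² = 7778521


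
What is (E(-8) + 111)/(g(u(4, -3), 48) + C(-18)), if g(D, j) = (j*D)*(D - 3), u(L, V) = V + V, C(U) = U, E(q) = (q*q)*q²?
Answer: 4207/2574 ≈ 1.6344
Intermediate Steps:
E(q) = q⁴ (E(q) = q²*q² = q⁴)
u(L, V) = 2*V
g(D, j) = D*j*(-3 + D) (g(D, j) = (D*j)*(-3 + D) = D*j*(-3 + D))
(E(-8) + 111)/(g(u(4, -3), 48) + C(-18)) = ((-8)⁴ + 111)/((2*(-3))*48*(-3 + 2*(-3)) - 18) = (4096 + 111)/(-6*48*(-3 - 6) - 18) = 4207/(-6*48*(-9) - 18) = 4207/(2592 - 18) = 4207/2574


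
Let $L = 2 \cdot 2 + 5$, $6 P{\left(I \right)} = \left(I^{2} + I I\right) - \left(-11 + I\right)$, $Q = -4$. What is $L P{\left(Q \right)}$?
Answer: $\frac{141}{2} \approx 70.5$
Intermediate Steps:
$P{\left(I \right)} = \frac{11}{6} - \frac{I}{6} + \frac{I^{2}}{3}$ ($P{\left(I \right)} = \frac{\left(I^{2} + I I\right) - \left(-11 + I\right)}{6} = \frac{\left(I^{2} + I^{2}\right) - \left(-11 + I\right)}{6} = \frac{2 I^{2} - \left(-11 + I\right)}{6} = \frac{11 - I + 2 I^{2}}{6} = \frac{11}{6} - \frac{I}{6} + \frac{I^{2}}{3}$)
$L = 9$ ($L = 4 + 5 = 9$)
$L P{\left(Q \right)} = 9 \left(\frac{11}{6} - - \frac{2}{3} + \frac{\left(-4\right)^{2}}{3}\right) = 9 \left(\frac{11}{6} + \frac{2}{3} + \frac{1}{3} \cdot 16\right) = 9 \left(\frac{11}{6} + \frac{2}{3} + \frac{16}{3}\right) = 9 \cdot \frac{47}{6} = \frac{141}{2}$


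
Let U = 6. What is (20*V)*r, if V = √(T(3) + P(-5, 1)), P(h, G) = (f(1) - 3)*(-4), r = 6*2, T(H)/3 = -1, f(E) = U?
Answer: 240*I*√15 ≈ 929.52*I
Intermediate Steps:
f(E) = 6
T(H) = -3 (T(H) = 3*(-1) = -3)
r = 12
P(h, G) = -12 (P(h, G) = (6 - 3)*(-4) = 3*(-4) = -12)
V = I*√15 (V = √(-3 - 12) = √(-15) = I*√15 ≈ 3.873*I)
(20*V)*r = (20*(I*√15))*12 = (20*I*√15)*12 = 240*I*√15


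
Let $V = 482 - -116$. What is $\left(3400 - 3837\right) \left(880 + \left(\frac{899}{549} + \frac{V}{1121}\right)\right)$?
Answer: $- \frac{12487012823}{32391} \approx -3.8551 \cdot 10^{5}$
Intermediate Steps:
$V = 598$ ($V = 482 + 116 = 598$)
$\left(3400 - 3837\right) \left(880 + \left(\frac{899}{549} + \frac{V}{1121}\right)\right) = \left(3400 - 3837\right) \left(880 + \left(\frac{899}{549} + \frac{598}{1121}\right)\right) = - 437 \left(880 + \left(899 \cdot \frac{1}{549} + 598 \cdot \frac{1}{1121}\right)\right) = - 437 \left(880 + \left(\frac{899}{549} + \frac{598}{1121}\right)\right) = - 437 \left(880 + \frac{1336081}{615429}\right) = \left(-437\right) \frac{542913601}{615429} = - \frac{12487012823}{32391}$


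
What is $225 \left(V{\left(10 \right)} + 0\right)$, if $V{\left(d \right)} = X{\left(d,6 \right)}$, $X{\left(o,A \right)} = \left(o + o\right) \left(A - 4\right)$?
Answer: $9000$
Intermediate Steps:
$X{\left(o,A \right)} = 2 o \left(-4 + A\right)$
$V{\left(d \right)} = 4 d$ ($V{\left(d \right)} = 2 d \left(-4 + 6\right) = 2 d 2 = 4 d$)
$225 \left(V{\left(10 \right)} + 0\right) = 225 \left(4 \cdot 10 + 0\right) = 225 \left(40 + 0\right) = 225 \cdot 40 = 9000$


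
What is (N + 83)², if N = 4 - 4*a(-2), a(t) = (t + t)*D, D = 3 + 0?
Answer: 18225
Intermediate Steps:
D = 3
a(t) = 6*t (a(t) = (t + t)*3 = (2*t)*3 = 6*t)
N = 52 (N = 4 - 24*(-2) = 4 - 4*(-12) = 4 + 48 = 52)
(N + 83)² = (52 + 83)² = 135² = 18225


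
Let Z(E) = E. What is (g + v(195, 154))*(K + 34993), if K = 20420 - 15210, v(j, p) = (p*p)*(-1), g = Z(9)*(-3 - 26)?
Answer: -963947331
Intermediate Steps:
g = -261 (g = 9*(-3 - 26) = 9*(-29) = -261)
v(j, p) = -p² (v(j, p) = p²*(-1) = -p²)
K = 5210
(g + v(195, 154))*(K + 34993) = (-261 - 1*154²)*(5210 + 34993) = (-261 - 1*23716)*40203 = (-261 - 23716)*40203 = -23977*40203 = -963947331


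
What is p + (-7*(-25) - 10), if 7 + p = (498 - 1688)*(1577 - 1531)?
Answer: -54582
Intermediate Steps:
p = -54747 (p = -7 + (498 - 1688)*(1577 - 1531) = -7 - 1190*46 = -7 - 54740 = -54747)
p + (-7*(-25) - 10) = -54747 + (-7*(-25) - 10) = -54747 + (175 - 10) = -54747 + 165 = -54582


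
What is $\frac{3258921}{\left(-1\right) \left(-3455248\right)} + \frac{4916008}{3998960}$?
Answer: $\frac{1876145095759}{863587408880} \approx 2.1725$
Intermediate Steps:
$\frac{3258921}{\left(-1\right) \left(-3455248\right)} + \frac{4916008}{3998960} = \frac{3258921}{3455248} + 4916008 \cdot \frac{1}{3998960} = 3258921 \cdot \frac{1}{3455248} + \frac{614501}{499870} = \frac{3258921}{3455248} + \frac{614501}{499870} = \frac{1876145095759}{863587408880}$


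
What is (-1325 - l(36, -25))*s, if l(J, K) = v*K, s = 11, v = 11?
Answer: -11550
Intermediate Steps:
l(J, K) = 11*K
(-1325 - l(36, -25))*s = (-1325 - 11*(-25))*11 = (-1325 - 1*(-275))*11 = (-1325 + 275)*11 = -1050*11 = -11550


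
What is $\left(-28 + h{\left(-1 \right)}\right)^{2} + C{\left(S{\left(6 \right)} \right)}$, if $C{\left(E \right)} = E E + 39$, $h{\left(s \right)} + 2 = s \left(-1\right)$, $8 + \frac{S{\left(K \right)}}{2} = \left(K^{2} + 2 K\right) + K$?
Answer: $9344$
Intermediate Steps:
$S{\left(K \right)} = -16 + 2 K^{2} + 6 K$ ($S{\left(K \right)} = -16 + 2 \left(\left(K^{2} + 2 K\right) + K\right) = -16 + 2 \left(K^{2} + 3 K\right) = -16 + \left(2 K^{2} + 6 K\right) = -16 + 2 K^{2} + 6 K$)
$h{\left(s \right)} = -2 - s$ ($h{\left(s \right)} = -2 + s \left(-1\right) = -2 - s$)
$C{\left(E \right)} = 39 + E^{2}$ ($C{\left(E \right)} = E^{2} + 39 = 39 + E^{2}$)
$\left(-28 + h{\left(-1 \right)}\right)^{2} + C{\left(S{\left(6 \right)} \right)} = \left(-28 - 1\right)^{2} + \left(39 + \left(-16 + 2 \cdot 6^{2} + 6 \cdot 6\right)^{2}\right) = \left(-28 + \left(-2 + 1\right)\right)^{2} + \left(39 + \left(-16 + 2 \cdot 36 + 36\right)^{2}\right) = \left(-28 - 1\right)^{2} + \left(39 + \left(-16 + 72 + 36\right)^{2}\right) = \left(-29\right)^{2} + \left(39 + 92^{2}\right) = 841 + \left(39 + 8464\right) = 841 + 8503 = 9344$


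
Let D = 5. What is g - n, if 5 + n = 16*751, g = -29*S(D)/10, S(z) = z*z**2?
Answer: -24747/2 ≈ -12374.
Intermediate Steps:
S(z) = z**3
g = -725/2 (g = -29*5**3/10 = -29*125*(1/10) = -3625*1/10 = -725/2 ≈ -362.50)
n = 12011 (n = -5 + 16*751 = -5 + 12016 = 12011)
g - n = -725/2 - 1*12011 = -725/2 - 12011 = -24747/2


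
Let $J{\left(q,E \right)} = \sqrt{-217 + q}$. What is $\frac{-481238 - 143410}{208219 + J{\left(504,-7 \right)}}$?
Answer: $- \frac{65031790956}{21677575837} + \frac{312324 \sqrt{287}}{21677575837} \approx -2.9997$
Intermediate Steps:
$\frac{-481238 - 143410}{208219 + J{\left(504,-7 \right)}} = \frac{-481238 - 143410}{208219 + \sqrt{-217 + 504}} = - \frac{624648}{208219 + \sqrt{287}}$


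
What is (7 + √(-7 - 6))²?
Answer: (7 + I*√13)² ≈ 36.0 + 50.478*I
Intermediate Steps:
(7 + √(-7 - 6))² = (7 + √(-13))² = (7 + I*√13)²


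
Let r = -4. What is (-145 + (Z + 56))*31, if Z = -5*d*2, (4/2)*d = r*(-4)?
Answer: -5239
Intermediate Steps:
d = 8 (d = (-4*(-4))/2 = (½)*16 = 8)
Z = -80 (Z = -5*8*2 = -40*2 = -80)
(-145 + (Z + 56))*31 = (-145 + (-80 + 56))*31 = (-145 - 24)*31 = -169*31 = -5239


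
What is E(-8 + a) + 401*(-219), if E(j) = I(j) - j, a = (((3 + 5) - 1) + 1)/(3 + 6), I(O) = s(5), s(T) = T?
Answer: -790262/9 ≈ -87807.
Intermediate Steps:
I(O) = 5
a = 8/9 (a = ((8 - 1) + 1)/9 = (7 + 1)*(1/9) = 8*(1/9) = 8/9 ≈ 0.88889)
E(j) = 5 - j
E(-8 + a) + 401*(-219) = (5 - (-8 + 8/9)) + 401*(-219) = (5 - 1*(-64/9)) - 87819 = (5 + 64/9) - 87819 = 109/9 - 87819 = -790262/9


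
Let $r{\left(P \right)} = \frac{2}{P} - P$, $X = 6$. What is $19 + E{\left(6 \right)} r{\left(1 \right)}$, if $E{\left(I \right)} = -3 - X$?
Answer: $10$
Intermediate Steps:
$r{\left(P \right)} = - P + \frac{2}{P}$
$E{\left(I \right)} = -9$ ($E{\left(I \right)} = -3 - 6 = -9$)
$19 + E{\left(6 \right)} r{\left(1 \right)} = 19 - 9 \left(\left(-1\right) 1 + \frac{2}{1}\right) = 19 - 9 \left(-1 + 2 \cdot 1\right) = 19 - 9 \left(-1 + 2\right) = 19 - 9 = 10$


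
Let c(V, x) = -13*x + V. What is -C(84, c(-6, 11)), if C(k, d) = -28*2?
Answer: 56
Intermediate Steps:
c(V, x) = V - 13*x
C(k, d) = -56
-C(84, c(-6, 11)) = -1*(-56) = 56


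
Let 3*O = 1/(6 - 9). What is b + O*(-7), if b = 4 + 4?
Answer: 79/9 ≈ 8.7778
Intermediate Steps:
b = 8
O = -⅑ (O = 1/(3*(6 - 9)) = (⅓)/(-3) = (⅓)*(-⅓) = -⅑ ≈ -0.11111)
b + O*(-7) = 8 - ⅑*(-7) = 8 + 7/9 = 79/9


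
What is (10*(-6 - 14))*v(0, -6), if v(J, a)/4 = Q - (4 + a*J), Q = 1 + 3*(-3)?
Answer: 9600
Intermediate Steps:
Q = -8 (Q = 1 - 9 = -8)
v(J, a) = -48 - 4*J*a (v(J, a) = 4*(-8 - (4 + a*J)) = 4*(-8 - (4 + J*a)) = 4*(-8 + (-4 - J*a)) = 4*(-12 - J*a) = -48 - 4*J*a)
(10*(-6 - 14))*v(0, -6) = (10*(-6 - 14))*(-48 - 4*0*(-6)) = (10*(-20))*(-48 + 0) = -200*(-48) = 9600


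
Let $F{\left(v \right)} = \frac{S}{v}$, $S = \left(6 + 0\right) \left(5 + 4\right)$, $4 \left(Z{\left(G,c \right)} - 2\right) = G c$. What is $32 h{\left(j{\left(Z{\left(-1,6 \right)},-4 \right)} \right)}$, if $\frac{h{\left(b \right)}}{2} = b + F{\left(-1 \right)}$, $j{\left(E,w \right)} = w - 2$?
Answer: $-3840$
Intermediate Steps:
$Z{\left(G,c \right)} = 2 + \frac{G c}{4}$
$S = 54$ ($S = 6 \cdot 9 = 54$)
$F{\left(v \right)} = \frac{54}{v}$
$j{\left(E,w \right)} = -2 + w$
$h{\left(b \right)} = -108 + 2 b$ ($h{\left(b \right)} = 2 \left(b + \frac{54}{-1}\right) = 2 \left(b + 54 \left(-1\right)\right) = 2 \left(b - 54\right) = 2 \left(-54 + b\right) = -108 + 2 b$)
$32 h{\left(j{\left(Z{\left(-1,6 \right)},-4 \right)} \right)} = 32 \left(-108 + 2 \left(-2 - 4\right)\right) = 32 \left(-108 + 2 \left(-6\right)\right) = 32 \left(-108 - 12\right) = 32 \left(-120\right) = -3840$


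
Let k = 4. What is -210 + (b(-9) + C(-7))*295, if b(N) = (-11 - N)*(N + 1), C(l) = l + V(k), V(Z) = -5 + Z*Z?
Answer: 5690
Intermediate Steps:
V(Z) = -5 + Z²
C(l) = 11 + l (C(l) = l + (-5 + 4²) = l + (-5 + 16) = l + 11 = 11 + l)
b(N) = (1 + N)*(-11 - N) (b(N) = (-11 - N)*(1 + N) = (1 + N)*(-11 - N))
-210 + (b(-9) + C(-7))*295 = -210 + ((-11 - 1*(-9)² - 12*(-9)) + (11 - 7))*295 = -210 + ((-11 - 1*81 + 108) + 4)*295 = -210 + ((-11 - 81 + 108) + 4)*295 = -210 + (16 + 4)*295 = -210 + 20*295 = -210 + 5900 = 5690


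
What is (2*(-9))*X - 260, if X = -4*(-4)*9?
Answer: -2852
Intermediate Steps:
X = 144 (X = 16*9 = 144)
(2*(-9))*X - 260 = (2*(-9))*144 - 260 = -18*144 - 260 = -2592 - 260 = -2852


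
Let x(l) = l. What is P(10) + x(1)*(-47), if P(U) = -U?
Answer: -57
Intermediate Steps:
P(10) + x(1)*(-47) = -1*10 + 1*(-47) = -10 - 47 = -57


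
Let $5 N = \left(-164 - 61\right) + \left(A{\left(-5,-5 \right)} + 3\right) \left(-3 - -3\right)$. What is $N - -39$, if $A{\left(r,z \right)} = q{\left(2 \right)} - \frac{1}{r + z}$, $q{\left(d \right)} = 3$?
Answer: $-6$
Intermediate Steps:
$A{\left(r,z \right)} = 3 - \frac{1}{r + z}$
$N = -45$ ($N = \frac{\left(-164 - 61\right) + \left(\frac{-1 + 3 \left(-5\right) + 3 \left(-5\right)}{-5 - 5} + 3\right) \left(-3 - -3\right)}{5} = \frac{-225 + \left(\frac{-1 - 15 - 15}{-10} + 3\right) \left(-3 + 3\right)}{5} = \frac{-225 + \left(\left(- \frac{1}{10}\right) \left(-31\right) + 3\right) 0}{5} = \frac{-225 + \left(\frac{31}{10} + 3\right) 0}{5} = \frac{-225 + \frac{61}{10} \cdot 0}{5} = \frac{-225 + 0}{5} = \frac{1}{5} \left(-225\right) = -45$)
$N - -39 = -45 - -39 = -45 + 39 = -6$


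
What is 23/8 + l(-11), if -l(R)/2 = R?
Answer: 199/8 ≈ 24.875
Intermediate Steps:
l(R) = -2*R
23/8 + l(-11) = 23/8 - 2*(-11) = 23*(⅛) + 22 = 23/8 + 22 = 199/8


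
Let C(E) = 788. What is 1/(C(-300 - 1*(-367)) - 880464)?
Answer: -1/879676 ≈ -1.1368e-6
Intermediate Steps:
1/(C(-300 - 1*(-367)) - 880464) = 1/(788 - 880464) = 1/(-879676) = -1/879676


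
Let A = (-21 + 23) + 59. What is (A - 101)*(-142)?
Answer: 5680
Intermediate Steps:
A = 61 (A = 2 + 59 = 61)
(A - 101)*(-142) = (61 - 101)*(-142) = -40*(-142) = 5680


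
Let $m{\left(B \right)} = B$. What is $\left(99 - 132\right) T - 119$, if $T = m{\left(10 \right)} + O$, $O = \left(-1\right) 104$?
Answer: $2983$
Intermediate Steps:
$O = -104$
$T = -94$ ($T = 10 - 104 = -94$)
$\left(99 - 132\right) T - 119 = \left(99 - 132\right) \left(-94\right) - 119 = \left(-33\right) \left(-94\right) - 119 = 3102 - 119 = 2983$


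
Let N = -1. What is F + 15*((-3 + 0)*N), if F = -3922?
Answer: -3877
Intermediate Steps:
F + 15*((-3 + 0)*N) = -3922 + 15*((-3 + 0)*(-1)) = -3922 + 15*(-3*(-1)) = -3922 + 15*3 = -3922 + 45 = -3877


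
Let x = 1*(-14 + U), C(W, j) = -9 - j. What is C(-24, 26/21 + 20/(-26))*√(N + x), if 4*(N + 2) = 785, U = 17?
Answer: -2585*√789/546 ≈ -132.99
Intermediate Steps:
N = 777/4 (N = -2 + (¼)*785 = -2 + 785/4 = 777/4 ≈ 194.25)
x = 3 (x = 1*(-14 + 17) = 1*3 = 3)
C(-24, 26/21 + 20/(-26))*√(N + x) = (-9 - (26/21 + 20/(-26)))*√(777/4 + 3) = (-9 - (26*(1/21) + 20*(-1/26)))*√(789/4) = (-9 - (26/21 - 10/13))*(√789/2) = (-9 - 1*128/273)*(√789/2) = (-9 - 128/273)*(√789/2) = -2585*√789/546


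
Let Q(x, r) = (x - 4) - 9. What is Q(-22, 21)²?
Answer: 1225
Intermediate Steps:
Q(x, r) = -13 + x (Q(x, r) = (-4 + x) - 9 = -13 + x)
Q(-22, 21)² = (-13 - 22)² = (-35)² = 1225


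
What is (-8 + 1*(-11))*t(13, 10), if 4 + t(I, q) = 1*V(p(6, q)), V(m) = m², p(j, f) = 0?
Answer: 76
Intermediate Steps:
t(I, q) = -4 (t(I, q) = -4 + 1*0² = -4 + 1*0 = -4 + 0 = -4)
(-8 + 1*(-11))*t(13, 10) = (-8 + 1*(-11))*(-4) = (-8 - 11)*(-4) = -19*(-4) = 76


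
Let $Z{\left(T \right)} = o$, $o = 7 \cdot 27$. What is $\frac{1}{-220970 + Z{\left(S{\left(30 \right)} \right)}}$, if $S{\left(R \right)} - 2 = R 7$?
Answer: $- \frac{1}{220781} \approx -4.5294 \cdot 10^{-6}$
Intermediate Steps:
$S{\left(R \right)} = 2 + 7 R$ ($S{\left(R \right)} = 2 + R 7 = 2 + 7 R$)
$o = 189$
$Z{\left(T \right)} = 189$
$\frac{1}{-220970 + Z{\left(S{\left(30 \right)} \right)}} = \frac{1}{-220970 + 189} = \frac{1}{-220781} = - \frac{1}{220781}$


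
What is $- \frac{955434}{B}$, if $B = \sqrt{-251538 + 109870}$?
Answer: $\frac{477717 i \sqrt{35417}}{35417} \approx 2538.4 i$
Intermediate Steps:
$B = 2 i \sqrt{35417}$ ($B = \sqrt{-141668} = 2 i \sqrt{35417} \approx 376.39 i$)
$- \frac{955434}{B} = - \frac{955434}{2 i \sqrt{35417}} = - 955434 \left(- \frac{i \sqrt{35417}}{70834}\right) = \frac{477717 i \sqrt{35417}}{35417}$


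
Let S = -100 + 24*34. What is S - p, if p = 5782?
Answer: -5066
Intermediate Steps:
S = 716 (S = -100 + 816 = 716)
S - p = 716 - 1*5782 = 716 - 5782 = -5066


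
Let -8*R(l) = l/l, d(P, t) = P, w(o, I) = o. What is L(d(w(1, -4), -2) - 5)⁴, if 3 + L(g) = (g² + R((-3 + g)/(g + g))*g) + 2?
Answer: 923521/16 ≈ 57720.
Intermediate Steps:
R(l) = -⅛ (R(l) = -l/(8*l) = -⅛*1 = -⅛)
L(g) = -1 + g² - g/8 (L(g) = -3 + ((g² - g/8) + 2) = -3 + (2 + g² - g/8) = -1 + g² - g/8)
L(d(w(1, -4), -2) - 5)⁴ = (-1 + (1 - 5)² - (1 - 5)/8)⁴ = (-1 + (-4)² - ⅛*(-4))⁴ = (-1 + 16 + ½)⁴ = (31/2)⁴ = 923521/16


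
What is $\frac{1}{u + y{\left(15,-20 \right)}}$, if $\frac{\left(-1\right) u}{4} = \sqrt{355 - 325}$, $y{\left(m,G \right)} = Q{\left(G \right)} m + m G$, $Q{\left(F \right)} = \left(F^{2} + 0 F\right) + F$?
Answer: $\frac{45}{242996} + \frac{\sqrt{30}}{7289880} \approx 0.00018594$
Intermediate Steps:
$Q{\left(F \right)} = F + F^{2}$ ($Q{\left(F \right)} = \left(F^{2} + 0\right) + F = F^{2} + F = F + F^{2}$)
$y{\left(m,G \right)} = G m + G m \left(1 + G\right)$ ($y{\left(m,G \right)} = G \left(1 + G\right) m + m G = G m \left(1 + G\right) + G m = G m + G m \left(1 + G\right)$)
$u = - 4 \sqrt{30}$ ($u = - 4 \sqrt{355 - 325} = - 4 \sqrt{30} \approx -21.909$)
$\frac{1}{u + y{\left(15,-20 \right)}} = \frac{1}{- 4 \sqrt{30} - 300 \left(2 - 20\right)} = \frac{1}{- 4 \sqrt{30} - 300 \left(-18\right)} = \frac{1}{- 4 \sqrt{30} + 5400} = \frac{1}{5400 - 4 \sqrt{30}}$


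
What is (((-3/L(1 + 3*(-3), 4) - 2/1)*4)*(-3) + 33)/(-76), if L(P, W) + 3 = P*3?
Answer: -167/228 ≈ -0.73246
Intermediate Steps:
L(P, W) = -3 + 3*P (L(P, W) = -3 + P*3 = -3 + 3*P)
(((-3/L(1 + 3*(-3), 4) - 2/1)*4)*(-3) + 33)/(-76) = (((-3/(-3 + 3*(1 + 3*(-3))) - 2/1)*4)*(-3) + 33)/(-76) = (((-3/(-3 + 3*(1 - 9)) - 2*1)*4)*(-3) + 33)*(-1/76) = (((-3/(-3 + 3*(-8)) - 2)*4)*(-3) + 33)*(-1/76) = (((-3/(-3 - 24) - 2)*4)*(-3) + 33)*(-1/76) = (((-3/(-27) - 2)*4)*(-3) + 33)*(-1/76) = (((-3*(-1/27) - 2)*4)*(-3) + 33)*(-1/76) = (((⅑ - 2)*4)*(-3) + 33)*(-1/76) = (-17/9*4*(-3) + 33)*(-1/76) = (-68/9*(-3) + 33)*(-1/76) = (68/3 + 33)*(-1/76) = (167/3)*(-1/76) = -167/228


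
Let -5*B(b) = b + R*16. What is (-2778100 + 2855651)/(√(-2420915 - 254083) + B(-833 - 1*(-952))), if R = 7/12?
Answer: -17914281/24080911 - 2093877*I*√297222/24080911 ≈ -0.74392 - 47.404*I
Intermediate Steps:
R = 7/12 (R = 7*(1/12) = 7/12 ≈ 0.58333)
B(b) = -28/15 - b/5 (B(b) = -(b + (7/12)*16)/5 = -(b + 28/3)/5 = -(28/3 + b)/5 = -28/15 - b/5)
(-2778100 + 2855651)/(√(-2420915 - 254083) + B(-833 - 1*(-952))) = (-2778100 + 2855651)/(√(-2420915 - 254083) + (-28/15 - (-833 - 1*(-952))/5)) = 77551/(√(-2674998) + (-28/15 - (-833 + 952)/5)) = 77551/(3*I*√297222 + (-28/15 - ⅕*119)) = 77551/(3*I*√297222 + (-28/15 - 119/5)) = 77551/(3*I*√297222 - 77/3) = 77551/(-77/3 + 3*I*√297222)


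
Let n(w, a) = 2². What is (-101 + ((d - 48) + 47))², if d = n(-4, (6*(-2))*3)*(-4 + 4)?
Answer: 10404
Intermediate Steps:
n(w, a) = 4
d = 0 (d = 4*(-4 + 4) = 4*0 = 0)
(-101 + ((d - 48) + 47))² = (-101 + ((0 - 48) + 47))² = (-101 + (-48 + 47))² = (-101 - 1)² = (-102)² = 10404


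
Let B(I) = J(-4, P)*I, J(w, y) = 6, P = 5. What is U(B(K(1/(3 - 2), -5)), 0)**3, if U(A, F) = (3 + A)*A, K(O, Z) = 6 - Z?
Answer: 94445023464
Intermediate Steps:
B(I) = 6*I
U(A, F) = A*(3 + A)
U(B(K(1/(3 - 2), -5)), 0)**3 = ((6*(6 - 1*(-5)))*(3 + 6*(6 - 1*(-5))))**3 = ((6*(6 + 5))*(3 + 6*(6 + 5)))**3 = ((6*11)*(3 + 6*11))**3 = (66*(3 + 66))**3 = (66*69)**3 = 4554**3 = 94445023464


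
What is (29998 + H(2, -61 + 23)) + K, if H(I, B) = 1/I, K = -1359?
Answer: 57279/2 ≈ 28640.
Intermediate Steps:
(29998 + H(2, -61 + 23)) + K = (29998 + 1/2) - 1359 = 59997/2 - 1359 = 57279/2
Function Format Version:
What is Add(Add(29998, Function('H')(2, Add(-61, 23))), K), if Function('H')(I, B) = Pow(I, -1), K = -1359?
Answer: Rational(57279, 2) ≈ 28640.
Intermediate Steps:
Add(Add(29998, Function('H')(2, Add(-61, 23))), K) = Add(Add(29998, Pow(2, -1)), -1359) = Add(Add(29998, Rational(1, 2)), -1359) = Add(Rational(59997, 2), -1359) = Rational(57279, 2)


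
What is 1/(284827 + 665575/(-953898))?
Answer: 953898/271695240071 ≈ 3.5109e-6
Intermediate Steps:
1/(284827 + 665575/(-953898)) = 1/(284827 + 665575*(-1/953898)) = 1/(284827 - 665575/953898) = 1/(271695240071/953898) = 953898/271695240071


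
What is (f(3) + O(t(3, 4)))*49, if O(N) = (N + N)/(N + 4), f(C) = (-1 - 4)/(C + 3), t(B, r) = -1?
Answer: -147/2 ≈ -73.500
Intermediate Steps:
f(C) = -5/(3 + C)
O(N) = 2*N/(4 + N) (O(N) = (2*N)/(4 + N) = 2*N/(4 + N))
(f(3) + O(t(3, 4)))*49 = (-5/(3 + 3) + 2*(-1)/(4 - 1))*49 = (-5/6 + 2*(-1)/3)*49 = (-5*⅙ + 2*(-1)*(⅓))*49 = (-⅚ - ⅔)*49 = -3/2*49 = -147/2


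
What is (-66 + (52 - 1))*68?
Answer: -1020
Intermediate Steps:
(-66 + (52 - 1))*68 = (-66 + 51)*68 = -15*68 = -1020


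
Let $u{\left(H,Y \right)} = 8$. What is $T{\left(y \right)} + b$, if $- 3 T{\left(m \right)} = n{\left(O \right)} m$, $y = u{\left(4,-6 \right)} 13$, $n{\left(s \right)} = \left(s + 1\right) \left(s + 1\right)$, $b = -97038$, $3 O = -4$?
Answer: $- \frac{2620130}{27} \approx -97042.0$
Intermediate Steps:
$O = - \frac{4}{3}$ ($O = \frac{1}{3} \left(-4\right) = - \frac{4}{3} \approx -1.3333$)
$n{\left(s \right)} = \left(1 + s\right)^{2}$ ($n{\left(s \right)} = \left(1 + s\right) \left(1 + s\right) = \left(1 + s\right)^{2}$)
$y = 104$ ($y = 8 \cdot 13 = 104$)
$T{\left(m \right)} = - \frac{m}{27}$ ($T{\left(m \right)} = - \frac{\left(1 - \frac{4}{3}\right)^{2} m}{3} = - \frac{\left(- \frac{1}{3}\right)^{2} m}{3} = - \frac{\frac{1}{9} m}{3} = - \frac{m}{27}$)
$T{\left(y \right)} + b = \left(- \frac{1}{27}\right) 104 - 97038 = - \frac{104}{27} - 97038 = - \frac{2620130}{27}$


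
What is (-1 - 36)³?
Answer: -50653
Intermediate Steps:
(-1 - 36)³ = (-37)³ = -50653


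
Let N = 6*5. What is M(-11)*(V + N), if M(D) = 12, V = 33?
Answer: 756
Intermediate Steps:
N = 30
M(-11)*(V + N) = 12*(33 + 30) = 12*63 = 756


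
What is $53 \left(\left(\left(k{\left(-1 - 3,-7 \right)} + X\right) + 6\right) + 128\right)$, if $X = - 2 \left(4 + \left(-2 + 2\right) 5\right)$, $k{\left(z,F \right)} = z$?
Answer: $6466$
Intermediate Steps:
$X = -8$ ($X = - 2 \left(4 + 0 \cdot 5\right) = - 2 \left(4 + 0\right) = \left(-2\right) 4 = -8$)
$53 \left(\left(\left(k{\left(-1 - 3,-7 \right)} + X\right) + 6\right) + 128\right) = 53 \left(\left(\left(\left(-1 - 3\right) - 8\right) + 6\right) + 128\right) = 53 \left(\left(\left(-4 - 8\right) + 6\right) + 128\right) = 53 \left(\left(-12 + 6\right) + 128\right) = 53 \left(-6 + 128\right) = 53 \cdot 122 = 6466$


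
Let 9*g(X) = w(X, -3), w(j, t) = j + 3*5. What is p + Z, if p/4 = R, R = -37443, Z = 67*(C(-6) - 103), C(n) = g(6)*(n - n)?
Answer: -156673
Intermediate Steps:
w(j, t) = 15 + j (w(j, t) = j + 15 = 15 + j)
g(X) = 5/3 + X/9 (g(X) = (15 + X)/9 = 5/3 + X/9)
C(n) = 0 (C(n) = (5/3 + (⅑)*6)*(n - n) = (5/3 + ⅔)*0 = (7/3)*0 = 0)
Z = -6901 (Z = 67*(0 - 103) = 67*(-103) = -6901)
p = -149772 (p = 4*(-37443) = -149772)
p + Z = -149772 - 6901 = -156673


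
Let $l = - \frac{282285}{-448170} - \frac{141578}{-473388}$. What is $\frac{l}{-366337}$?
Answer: $- \frac{1642344532}{647678626103721} \approx -2.5357 \cdot 10^{-6}$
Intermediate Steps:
$l = \frac{1642344532}{1767985833}$ ($l = \left(-282285\right) \left(- \frac{1}{448170}\right) - - \frac{70789}{236694} = \frac{18819}{29878} + \frac{70789}{236694} = \frac{1642344532}{1767985833} \approx 0.92894$)
$\frac{l}{-366337} = \frac{1642344532}{1767985833 \left(-366337\right)} = \frac{1642344532}{1767985833} \left(- \frac{1}{366337}\right) = - \frac{1642344532}{647678626103721}$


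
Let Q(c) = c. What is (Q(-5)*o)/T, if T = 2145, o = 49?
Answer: -49/429 ≈ -0.11422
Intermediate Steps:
(Q(-5)*o)/T = -5*49/2145 = -245*1/2145 = -49/429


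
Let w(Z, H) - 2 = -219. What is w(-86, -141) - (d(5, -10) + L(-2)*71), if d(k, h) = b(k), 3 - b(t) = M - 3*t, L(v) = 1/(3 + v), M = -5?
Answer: -311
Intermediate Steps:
b(t) = 8 + 3*t (b(t) = 3 - (-5 - 3*t) = 3 + (5 + 3*t) = 8 + 3*t)
w(Z, H) = -217 (w(Z, H) = 2 - 219 = -217)
d(k, h) = 8 + 3*k
w(-86, -141) - (d(5, -10) + L(-2)*71) = -217 - ((8 + 3*5) + 71/(3 - 2)) = -217 - ((8 + 15) + 71/1) = -217 - (23 + 1*71) = -217 - (23 + 71) = -217 - 1*94 = -217 - 94 = -311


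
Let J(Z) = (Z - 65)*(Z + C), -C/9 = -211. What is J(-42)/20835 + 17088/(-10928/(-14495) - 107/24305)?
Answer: 557229837116087/24451407345 ≈ 22789.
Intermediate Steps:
C = 1899 (C = -9*(-211) = 1899)
J(Z) = (-65 + Z)*(1899 + Z) (J(Z) = (Z - 65)*(Z + 1899) = (-65 + Z)*(1899 + Z))
J(-42)/20835 + 17088/(-10928/(-14495) - 107/24305) = (-123435 + (-42)² + 1834*(-42))/20835 + 17088/(-10928/(-14495) - 107/24305) = (-123435 + 1764 - 77028)*(1/20835) + 17088/(-10928*(-1/14495) - 107*1/24305) = -198699*1/20835 + 17088/(10928/14495 - 107/24305) = -66233/6945 + 17088/(10562163/14092039) = -66233/6945 + 17088*(14092039/10562163) = -66233/6945 + 80268254144/3520721 = 557229837116087/24451407345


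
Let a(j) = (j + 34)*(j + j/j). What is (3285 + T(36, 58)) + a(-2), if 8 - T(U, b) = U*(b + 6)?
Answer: 957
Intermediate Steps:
T(U, b) = 8 - U*(6 + b) (T(U, b) = 8 - U*(b + 6) = 8 - U*(6 + b))
a(j) = (1 + j)*(34 + j) (a(j) = (34 + j)*(j + 1) = (34 + j)*(1 + j) = (1 + j)*(34 + j))
(3285 + T(36, 58)) + a(-2) = (3285 + (8 - 6*36 - 1*36*58)) + (34 + (-2)² + 35*(-2)) = (3285 + (8 - 216 - 2088)) + (34 + 4 - 70) = (3285 - 2296) - 32 = 989 - 32 = 957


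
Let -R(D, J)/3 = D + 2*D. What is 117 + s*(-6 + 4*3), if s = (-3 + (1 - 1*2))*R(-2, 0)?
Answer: -315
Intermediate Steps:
R(D, J) = -9*D (R(D, J) = -3*(D + 2*D) = -9*D)
s = -72 (s = (-3 + (1 - 1*2))*(-9*(-2)) = (-3 + (1 - 2))*18 = (-3 - 1)*18 = -4*18 = -72)
117 + s*(-6 + 4*3) = 117 - 72*(-6 + 4*3) = 117 - 72*(-6 + 12) = 117 - 72*6 = 117 - 432 = -315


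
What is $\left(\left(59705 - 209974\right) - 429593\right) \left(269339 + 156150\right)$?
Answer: $-246724902518$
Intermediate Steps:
$\left(\left(59705 - 209974\right) - 429593\right) \left(269339 + 156150\right) = \left(-150269 - 429593\right) 425489 = \left(-579862\right) 425489 = -246724902518$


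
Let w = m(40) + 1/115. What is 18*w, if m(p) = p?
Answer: 82818/115 ≈ 720.16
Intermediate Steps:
w = 4601/115 (w = 40 + 1/115 = 4601/115 ≈ 40.009)
18*w = 18*(4601/115) = 82818/115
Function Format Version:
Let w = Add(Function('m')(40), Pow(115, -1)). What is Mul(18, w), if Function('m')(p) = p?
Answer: Rational(82818, 115) ≈ 720.16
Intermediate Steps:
w = Rational(4601, 115) (w = Add(40, Pow(115, -1)) = Add(40, Rational(1, 115)) = Rational(4601, 115) ≈ 40.009)
Mul(18, w) = Mul(18, Rational(4601, 115)) = Rational(82818, 115)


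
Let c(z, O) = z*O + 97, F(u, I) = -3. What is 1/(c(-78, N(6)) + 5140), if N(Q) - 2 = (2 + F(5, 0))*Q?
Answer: 1/5549 ≈ 0.00018021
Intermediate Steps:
N(Q) = 2 - Q (N(Q) = 2 + (2 - 3)*Q = 2 - Q)
c(z, O) = 97 + O*z (c(z, O) = O*z + 97 = 97 + O*z)
1/(c(-78, N(6)) + 5140) = 1/((97 + (2 - 1*6)*(-78)) + 5140) = 1/((97 + (2 - 6)*(-78)) + 5140) = 1/((97 - 4*(-78)) + 5140) = 1/((97 + 312) + 5140) = 1/(409 + 5140) = 1/5549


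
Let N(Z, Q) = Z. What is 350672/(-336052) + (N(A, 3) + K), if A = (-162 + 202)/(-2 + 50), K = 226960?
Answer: 114405436937/504078 ≈ 2.2696e+5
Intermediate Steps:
A = ⅚ (A = 40/48 = 40*(1/48) = ⅚ ≈ 0.83333)
350672/(-336052) + (N(A, 3) + K) = 350672/(-336052) + (⅚ + 226960) = 350672*(-1/336052) + 1361765/6 = -87668/84013 + 1361765/6 = 114405436937/504078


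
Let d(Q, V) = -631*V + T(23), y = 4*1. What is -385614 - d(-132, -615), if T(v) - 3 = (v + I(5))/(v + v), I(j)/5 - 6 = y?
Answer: -35589445/46 ≈ -7.7368e+5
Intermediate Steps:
y = 4
I(j) = 50 (I(j) = 30 + 5*4 = 30 + 20 = 50)
T(v) = 3 + (50 + v)/(2*v) (T(v) = 3 + (v + 50)/(v + v) = 3 + (50 + v)/((2*v)) = 3 + (50 + v)*(1/(2*v)) = 3 + (50 + v)/(2*v))
d(Q, V) = 211/46 - 631*V (d(Q, V) = -631*V + (7/2 + 25/23) = -631*V + 211/46 = 211/46 - 631*V)
-385614 - d(-132, -615) = -385614 - (211/46 - 631*(-615)) = -385614 - (211/46 + 388065) = -385614 - 1*17851201/46 = -385614 - 17851201/46 = -35589445/46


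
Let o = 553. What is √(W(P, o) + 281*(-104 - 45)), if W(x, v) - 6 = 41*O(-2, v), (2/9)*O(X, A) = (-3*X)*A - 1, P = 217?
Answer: √2280494/2 ≈ 755.07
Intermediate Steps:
O(X, A) = -9/2 - 27*A*X/2 (O(X, A) = 9*((-3*X)*A - 1)/2 = 9*(-3*A*X - 1)/2 = 9*(-1 - 3*A*X)/2 = -9/2 - 27*A*X/2)
W(x, v) = -357/2 + 1107*v (W(x, v) = 6 + 41*(-9/2 - 27/2*v*(-2)) = 6 + 41*(-9/2 + 27*v) = 6 + (-369/2 + 1107*v) = -357/2 + 1107*v)
√(W(P, o) + 281*(-104 - 45)) = √((-357/2 + 1107*553) + 281*(-104 - 45)) = √((-357/2 + 612171) + 281*(-149)) = √(1223985/2 - 41869) = √(1140247/2) = √2280494/2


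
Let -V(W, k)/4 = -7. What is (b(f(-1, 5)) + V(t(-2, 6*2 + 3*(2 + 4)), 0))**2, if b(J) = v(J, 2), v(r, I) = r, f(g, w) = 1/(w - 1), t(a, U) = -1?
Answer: 12769/16 ≈ 798.06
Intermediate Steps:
V(W, k) = 28 (V(W, k) = -4*(-7) = 28)
f(g, w) = 1/(-1 + w)
b(J) = J
(b(f(-1, 5)) + V(t(-2, 6*2 + 3*(2 + 4)), 0))**2 = (1/(-1 + 5) + 28)**2 = (1/4 + 28)**2 = (113/4)**2 = 12769/16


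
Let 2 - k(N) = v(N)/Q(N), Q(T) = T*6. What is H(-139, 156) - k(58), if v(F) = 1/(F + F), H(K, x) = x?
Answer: 6216673/40368 ≈ 154.00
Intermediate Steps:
Q(T) = 6*T
v(F) = 1/(2*F)
k(N) = 2 - 1/(12*N**2) (k(N) = 2 - 1/(2*N)/(6*N) = 2 - 1/(2*N)*1/(6*N) = 2 - 1/(12*N**2))
H(-139, 156) - k(58) = 156 - (2 - 1/12/58**2) = 156 - (2 - 1/12*1/3364) = 156 - (2 - 1/40368) = 156 - 1*80735/40368 = 156 - 80735/40368 = 6216673/40368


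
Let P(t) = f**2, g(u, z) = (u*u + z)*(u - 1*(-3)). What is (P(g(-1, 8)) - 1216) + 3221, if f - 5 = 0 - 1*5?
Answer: 2005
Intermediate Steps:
g(u, z) = (3 + u)*(z + u**2) (g(u, z) = (u**2 + z)*(u + 3) = (z + u**2)*(3 + u) = (3 + u)*(z + u**2))
f = 0 (f = 5 + (0 - 1*5) = 5 + (0 - 5) = 5 - 5 = 0)
P(t) = 0 (P(t) = 0**2 = 0)
(P(g(-1, 8)) - 1216) + 3221 = (0 - 1216) + 3221 = -1216 + 3221 = 2005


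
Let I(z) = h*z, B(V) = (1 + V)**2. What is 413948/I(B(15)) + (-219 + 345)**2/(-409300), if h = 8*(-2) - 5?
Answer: -10594641611/137524800 ≈ -77.038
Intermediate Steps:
h = -21 (h = -16 - 5 = -21)
I(z) = -21*z
413948/I(B(15)) + (-219 + 345)**2/(-409300) = 413948/((-21*(1 + 15)**2)) + (-219 + 345)**2/(-409300) = 413948/((-21*16**2)) + 126**2*(-1/409300) = 413948/((-21*256)) + 15876*(-1/409300) = 413948/(-5376) - 3969/102325 = 413948*(-1/5376) - 3969/102325 = -103487/1344 - 3969/102325 = -10594641611/137524800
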